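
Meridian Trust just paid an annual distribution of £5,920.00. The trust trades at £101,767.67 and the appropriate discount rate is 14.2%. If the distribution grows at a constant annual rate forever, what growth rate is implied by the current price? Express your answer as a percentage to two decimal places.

7.92%

P = D₀(1+g)/(r−g) ⇒ P(r−g) = D₀(1+g) ⇒ g(P+D₀) = P·r − D₀
g = (P·r − D₀)/(P + D₀) = (£101,767.67×0.142 − £5,920.00) / (£101,767.67 + £5,920.00) = 0.079220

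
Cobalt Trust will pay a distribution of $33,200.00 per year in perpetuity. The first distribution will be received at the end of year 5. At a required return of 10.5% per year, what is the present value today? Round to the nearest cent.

Value at end of year 4: C / r = $33,200.00 / 0.105 = $316,190.4762
Discount to today: PV = $316,190.4762 / (1 + 0.105)^4 = $316,190.4762 / 1.490902 = $212,079.98

$212079.98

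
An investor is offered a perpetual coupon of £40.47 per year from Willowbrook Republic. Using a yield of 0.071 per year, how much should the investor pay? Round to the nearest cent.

Level perpetuity: PV = C / r = £40.47 / 0.071 = £570.00

£570.00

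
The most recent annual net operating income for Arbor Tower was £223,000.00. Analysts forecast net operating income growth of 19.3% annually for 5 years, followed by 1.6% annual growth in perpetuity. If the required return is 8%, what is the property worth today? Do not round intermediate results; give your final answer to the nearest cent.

D_1 = 266039.00000
D_2 = 317384.52700
D_3 = 378639.74071
D_4 = 451717.21067
D_5 = 538898.63233
Terminal value at year 5: TV = D_5×(1+g_2)/(r−g_2) = 547521.01044/0.064 = 8555015.78819
P_0 = D_1/(1+r)^1 + D_2/(1+r)^2 + D_3/(1+r)^3 + D_4/(1+r)^4 + D_5/(1+r)^5 + TV/(1+r)^5
    = 246332.40741 + 272106.07596 + 300576.43391 + 332025.63486 + 366765.35407 + 5822399.99580 = 7340205.90201

£7340205.90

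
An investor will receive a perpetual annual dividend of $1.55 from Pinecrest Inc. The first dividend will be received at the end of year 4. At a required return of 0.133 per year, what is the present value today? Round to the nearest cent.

$8.01

Value at end of year 3: C / r = $1.55 / 0.133 = $11.6541
Discount to today: PV = $11.6541 / (1 + 0.133)^3 = $11.6541 / 1.454420 = $8.01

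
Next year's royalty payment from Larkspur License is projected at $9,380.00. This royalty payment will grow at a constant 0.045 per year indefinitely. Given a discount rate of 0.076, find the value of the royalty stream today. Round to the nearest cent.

$302580.65

Growing perpetuity: P = D₁ / (r − g) = $9,380.0000 / (0.076 − 0.045) = $302,580.65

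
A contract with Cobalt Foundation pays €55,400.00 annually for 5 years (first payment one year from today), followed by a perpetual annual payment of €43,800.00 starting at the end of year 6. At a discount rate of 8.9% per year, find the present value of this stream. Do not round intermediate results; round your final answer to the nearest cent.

PV of 5-year annuity: €55,400.00 × [1 − (1+0.089)^−5] / 0.089 = 216046.96168
Perpetuity value at year 5: €43,800.00 / 0.089 = 492134.83146
PV of perpetuity: 492134.83146 / (1+0.089)^5 = 321325.13974
Total PV = 216046.96168 + 321325.13974 = 537372.10141

€537372.10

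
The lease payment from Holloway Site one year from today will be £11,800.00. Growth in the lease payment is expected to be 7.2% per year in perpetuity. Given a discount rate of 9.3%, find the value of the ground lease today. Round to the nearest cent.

£561904.76

Growing perpetuity: P = D₁ / (r − g) = £11,800.0000 / (0.093 − 0.072) = £561,904.76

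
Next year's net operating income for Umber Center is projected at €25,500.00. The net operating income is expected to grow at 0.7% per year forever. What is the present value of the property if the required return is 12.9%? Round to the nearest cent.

Growing perpetuity: P = D₁ / (r − g) = €25,500.0000 / (0.129 − 0.007) = €209,016.39

€209016.39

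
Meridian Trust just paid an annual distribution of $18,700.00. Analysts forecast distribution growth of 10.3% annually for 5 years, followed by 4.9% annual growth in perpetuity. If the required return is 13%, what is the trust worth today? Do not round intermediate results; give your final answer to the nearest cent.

D_1 = 20626.10000
D_2 = 22750.58830
D_3 = 25093.89889
D_4 = 27678.57048
D_5 = 30529.46324
Terminal value at year 5: TV = D_5×(1+g_2)/(r−g_2) = 32025.40694/0.081 = 395375.39431
P_0 = D_1/(1+r)^1 + D_2/(1+r)^2 + D_3/(1+r)^3 + D_4/(1+r)^4 + D_5/(1+r)^5 + TV/(1+r)^5
    = 18253.18584 + 17817.04777 + 17391.33070 + 16975.78563 + 16570.16951 + 214593.92371 = 301601.44317

$301601.44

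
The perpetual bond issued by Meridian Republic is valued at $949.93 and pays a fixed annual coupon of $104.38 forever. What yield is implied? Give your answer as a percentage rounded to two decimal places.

10.99%

P = C/r ⇒ r = C/P = $104.38/$949.93 = 0.109882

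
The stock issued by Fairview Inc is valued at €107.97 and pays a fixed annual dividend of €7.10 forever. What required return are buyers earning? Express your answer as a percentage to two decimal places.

6.58%

P = C/r ⇒ r = C/P = €7.10/€107.97 = 0.065759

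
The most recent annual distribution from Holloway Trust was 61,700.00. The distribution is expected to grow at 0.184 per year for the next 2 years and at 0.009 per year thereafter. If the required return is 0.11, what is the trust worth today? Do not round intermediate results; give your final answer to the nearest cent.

D_1 = 73052.80000
D_2 = 86494.51520
Terminal value at year 2: TV = D_2×(1+g_2)/(r−g_2) = 87272.96584/0.101 = 864088.77066
P_0 = D_1/(1+r)^1 + D_2/(1+r)^2 + TV/(1+r)^2
    = 65813.33333 + 70200.88889 + 701313.83058 = 837328.05281

837328.05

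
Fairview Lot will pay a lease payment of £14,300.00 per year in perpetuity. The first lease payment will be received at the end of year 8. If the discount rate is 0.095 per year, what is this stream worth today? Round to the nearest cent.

Value at end of year 7: C / r = £14,300.00 / 0.095 = £150,526.3158
Discount to today: PV = £150,526.3158 / (1 + 0.095)^7 = £150,526.3158 / 1.887552 = £79,746.86

£79746.86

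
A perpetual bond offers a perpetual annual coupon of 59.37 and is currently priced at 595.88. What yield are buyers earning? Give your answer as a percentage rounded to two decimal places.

P = C/r ⇒ r = C/P = 59.37/595.88 = 0.099634

9.96%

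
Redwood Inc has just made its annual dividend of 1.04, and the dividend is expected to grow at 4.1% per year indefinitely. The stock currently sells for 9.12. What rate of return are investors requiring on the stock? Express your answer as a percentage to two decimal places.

15.97%

D₁ = 1.04 × 1.041 = 1.0826
P = D₁/(r − g) ⇒ r = D₁/P + g = 1.0826/9.12 + 0.041 = 0.118711 + 0.041 = 0.159711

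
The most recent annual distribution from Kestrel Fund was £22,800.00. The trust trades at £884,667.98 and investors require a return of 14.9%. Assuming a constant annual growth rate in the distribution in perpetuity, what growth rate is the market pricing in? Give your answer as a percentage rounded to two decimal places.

P = D₀(1+g)/(r−g) ⇒ P(r−g) = D₀(1+g) ⇒ g(P+D₀) = P·r − D₀
g = (P·r − D₀)/(P + D₀) = (£884,667.98×0.149 − £22,800.00) / (£884,667.98 + £22,800.00) = 0.120132

12.01%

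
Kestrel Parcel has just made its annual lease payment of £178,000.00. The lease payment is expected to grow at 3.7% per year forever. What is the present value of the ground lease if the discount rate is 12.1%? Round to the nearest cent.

£2197452.38

D₁ = D₀ × (1 + g) = £178,000.00 × 1.037 = £184,586.0000
Growing perpetuity: P = D₁ / (r − g) = £184,586.0000 / (0.121 − 0.037) = £2,197,452.38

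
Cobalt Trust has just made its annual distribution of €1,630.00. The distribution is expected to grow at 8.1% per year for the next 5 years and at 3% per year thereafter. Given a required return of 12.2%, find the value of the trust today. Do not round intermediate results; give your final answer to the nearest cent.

D_1 = 1762.03000
D_2 = 1904.75443
D_3 = 2059.03954
D_4 = 2225.82174
D_5 = 2406.11330
Terminal value at year 5: TV = D_5×(1+g_2)/(r−g_2) = 2478.29670/0.092 = 26938.00763
P_0 = D_1/(1+r)^1 + D_2/(1+r)^2 + D_3/(1+r)^3 + D_4/(1+r)^4 + D_5/(1+r)^5 + TV/(1+r)^5
    = 1570.43672 + 1513.05000 + 1457.76029 + 1404.49097 + 1353.16822 + 15149.60072 = 22448.50692

€22448.51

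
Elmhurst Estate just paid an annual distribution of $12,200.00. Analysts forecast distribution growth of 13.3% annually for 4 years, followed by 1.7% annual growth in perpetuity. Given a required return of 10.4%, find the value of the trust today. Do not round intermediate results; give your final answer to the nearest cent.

D_1 = 13822.60000
D_2 = 15661.00580
D_3 = 17743.91957
D_4 = 20103.86087
Terminal value at year 4: TV = D_4×(1+g_2)/(r−g_2) = 20445.62651/0.087 = 235007.20126
P_0 = D_1/(1+r)^1 + D_2/(1+r)^2 + D_3/(1+r)^3 + D_4/(1+r)^4 + TV/(1+r)^4
    = 12520.47101 + 12849.36020 + 13186.88868 + 13533.28340 + 158199.41633 = 210289.41963

$210289.42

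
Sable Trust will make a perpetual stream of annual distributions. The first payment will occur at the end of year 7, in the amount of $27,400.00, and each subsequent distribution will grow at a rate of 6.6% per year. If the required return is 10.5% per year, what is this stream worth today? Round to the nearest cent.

$385933.33

Value at end of year 6: C₁ / (r − g) = $27,400.00 / (0.105 − 0.066) = $702,564.1026
Discount to today: PV = $702,564.1026 / (1 + 0.105)^6 = $702,564.1026 / 1.820429 = $385,933.33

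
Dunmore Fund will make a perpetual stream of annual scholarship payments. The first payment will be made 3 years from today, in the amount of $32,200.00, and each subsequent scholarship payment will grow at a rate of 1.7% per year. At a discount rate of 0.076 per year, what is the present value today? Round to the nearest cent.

$471388.86

Value at end of year 2: C₁ / (r − g) = $32,200.00 / (0.076 − 0.017) = $545,762.7119
Discount to today: PV = $545,762.7119 / (1 + 0.076)^2 = $545,762.7119 / 1.157776 = $471,388.86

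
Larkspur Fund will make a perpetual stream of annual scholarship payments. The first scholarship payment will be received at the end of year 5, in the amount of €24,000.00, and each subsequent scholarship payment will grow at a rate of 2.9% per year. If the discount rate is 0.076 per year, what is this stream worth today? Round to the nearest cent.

Value at end of year 4: C₁ / (r − g) = €24,000.00 / (0.076 − 0.029) = €510,638.2979
Discount to today: PV = €510,638.2979 / (1 + 0.076)^4 = €510,638.2979 / 1.340445 = €380,946.77

€380946.77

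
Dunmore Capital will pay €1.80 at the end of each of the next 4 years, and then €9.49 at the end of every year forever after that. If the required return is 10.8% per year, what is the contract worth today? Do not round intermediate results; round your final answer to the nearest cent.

€63.91

PV of 4-year annuity: €1.80 × [1 − (1+0.108)^−4] / 0.108 = 5.60833
Perpetuity value at year 4: €9.49 / 0.108 = 87.87037
PV of perpetuity: 87.87037 / (1+0.108)^4 = 58.30199
Total PV = 5.60833 + 58.30199 = 63.91033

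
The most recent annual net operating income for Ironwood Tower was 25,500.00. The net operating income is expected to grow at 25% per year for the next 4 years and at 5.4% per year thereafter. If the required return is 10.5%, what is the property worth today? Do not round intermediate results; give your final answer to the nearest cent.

1003129.71

D_1 = 31875.00000
D_2 = 39843.75000
D_3 = 49804.68750
D_4 = 62255.85938
Terminal value at year 4: TV = D_4×(1+g_2)/(r−g_2) = 65617.67578/0.051 = 1286621.09375
P_0 = D_1/(1+r)^1 + D_2/(1+r)^2 + D_3/(1+r)^3 + D_4/(1+r)^4 + TV/(1+r)^4
    = 28846.15385 + 32631.39575 + 36913.34361 + 41757.17603 + 862981.63800 = 1003129.70725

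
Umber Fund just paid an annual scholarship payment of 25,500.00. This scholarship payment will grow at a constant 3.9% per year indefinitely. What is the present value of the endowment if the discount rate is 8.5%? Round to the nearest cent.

575967.39

D₁ = D₀ × (1 + g) = 25,500.00 × 1.039 = 26,494.5000
Growing perpetuity: P = D₁ / (r − g) = 26,494.5000 / (0.085 − 0.039) = 575,967.39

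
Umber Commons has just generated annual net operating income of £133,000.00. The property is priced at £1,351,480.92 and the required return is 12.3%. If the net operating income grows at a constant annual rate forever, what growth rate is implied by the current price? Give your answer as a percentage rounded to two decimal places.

P = D₀(1+g)/(r−g) ⇒ P(r−g) = D₀(1+g) ⇒ g(P+D₀) = P·r − D₀
g = (P·r − D₀)/(P + D₀) = (£1,351,480.92×0.123 − £133,000.00) / (£1,351,480.92 + £133,000.00) = 0.022386

2.24%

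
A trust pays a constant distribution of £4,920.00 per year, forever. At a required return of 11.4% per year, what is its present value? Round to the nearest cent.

Level perpetuity: PV = C / r = £4,920.00 / 0.114 = £43,157.89

£43157.89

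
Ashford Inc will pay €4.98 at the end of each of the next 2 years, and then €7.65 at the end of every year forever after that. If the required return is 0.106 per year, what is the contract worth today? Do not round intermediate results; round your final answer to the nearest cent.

PV of 2-year annuity: €4.98 × [1 − (1+0.106)^−2] / 0.106 = 8.57388
Perpetuity value at year 2: €7.65 / 0.106 = 72.16981
PV of perpetuity: 72.16981 / (1+0.106)^2 = 58.99909
Total PV = 8.57388 + 58.99909 = 67.57297

€67.57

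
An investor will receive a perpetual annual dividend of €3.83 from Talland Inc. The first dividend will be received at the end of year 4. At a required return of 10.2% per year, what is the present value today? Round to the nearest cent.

€28.06

Value at end of year 3: C / r = €3.83 / 0.102 = €37.5490
Discount to today: PV = €37.5490 / (1 + 0.102)^3 = €37.5490 / 1.338273 = €28.06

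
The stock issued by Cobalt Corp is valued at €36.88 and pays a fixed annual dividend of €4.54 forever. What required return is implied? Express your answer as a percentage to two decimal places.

12.31%

P = C/r ⇒ r = C/P = €4.54/€36.88 = 0.123102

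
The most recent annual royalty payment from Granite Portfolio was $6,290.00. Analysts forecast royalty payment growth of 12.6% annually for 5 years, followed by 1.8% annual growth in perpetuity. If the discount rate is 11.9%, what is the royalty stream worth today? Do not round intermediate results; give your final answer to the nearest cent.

D_1 = 7082.54000
D_2 = 7974.94004
D_3 = 8979.78249
D_4 = 10111.23508
D_5 = 11385.25070
Terminal value at year 5: TV = D_5×(1+g_2)/(r−g_2) = 11590.18521/0.101 = 114754.30902
P_0 = D_1/(1+r)^1 + D_2/(1+r)^2 + D_3/(1+r)^3 + D_4/(1+r)^4 + D_5/(1+r)^5 + TV/(1+r)^5
    = 6329.34763 + 6368.94141 + 6408.78286 + 6448.87355 + 6489.21503 + 65406.14753 = 97451.30801

$97451.31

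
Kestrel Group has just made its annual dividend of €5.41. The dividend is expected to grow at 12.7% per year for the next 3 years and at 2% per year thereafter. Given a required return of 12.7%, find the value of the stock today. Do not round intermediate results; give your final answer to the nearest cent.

D_1 = 6.09707
D_2 = 6.87140
D_3 = 7.74407
Terminal value at year 3: TV = D_3×(1+g_2)/(r−g_2) = 7.89895/0.107 = 73.82193
P_0 = D_1/(1+r)^1 + D_2/(1+r)^2 + D_3/(1+r)^3 + TV/(1+r)^3
    = 5.41000 + 5.41000 + 5.41000 + 51.57196 = 67.80196

€67.80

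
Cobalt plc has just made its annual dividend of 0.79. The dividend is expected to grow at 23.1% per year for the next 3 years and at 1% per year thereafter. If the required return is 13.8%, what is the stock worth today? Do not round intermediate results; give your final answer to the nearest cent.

10.67

D_1 = 0.97249
D_2 = 1.19714
D_3 = 1.47367
Terminal value at year 3: TV = D_3×(1+g_2)/(r−g_2) = 1.48841/0.128 = 11.62820
P_0 = D_1/(1+r)^1 + D_2/(1+r)^2 + D_3/(1+r)^3 + TV/(1+r)^3
    = 0.85456 + 0.92440 + 0.99994 + 7.89016 = 10.66906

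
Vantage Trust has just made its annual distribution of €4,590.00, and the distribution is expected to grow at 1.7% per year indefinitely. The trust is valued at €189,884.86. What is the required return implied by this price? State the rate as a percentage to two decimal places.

4.16%

D₁ = €4,590.00 × 1.017 = €4,668.0300
P = D₁/(r − g) ⇒ r = D₁/P + g = €4,668.0300/€189,884.86 + 0.017 = 0.024583 + 0.017 = 0.041583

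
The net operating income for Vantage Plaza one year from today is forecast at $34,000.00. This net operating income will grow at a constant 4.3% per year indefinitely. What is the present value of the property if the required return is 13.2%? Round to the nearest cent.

Growing perpetuity: P = D₁ / (r − g) = $34,000.0000 / (0.132 − 0.043) = $382,022.47

$382022.47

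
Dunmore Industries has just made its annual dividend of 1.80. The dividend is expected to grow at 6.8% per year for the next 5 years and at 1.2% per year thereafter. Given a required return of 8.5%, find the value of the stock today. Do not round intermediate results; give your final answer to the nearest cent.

D_1 = 1.92240
D_2 = 2.05312
D_3 = 2.19274
D_4 = 2.34184
D_5 = 2.50109
Terminal value at year 5: TV = D_5×(1+g_2)/(r−g_2) = 2.53110/0.073 = 34.67260
P_0 = D_1/(1+r)^1 + D_2/(1+r)^2 + D_3/(1+r)^3 + D_4/(1+r)^4 + D_5/(1+r)^5 + TV/(1+r)^5
    = 1.77180 + 1.74404 + 1.71671 + 1.68981 + 1.66334 + 23.05885 = 31.64455

31.64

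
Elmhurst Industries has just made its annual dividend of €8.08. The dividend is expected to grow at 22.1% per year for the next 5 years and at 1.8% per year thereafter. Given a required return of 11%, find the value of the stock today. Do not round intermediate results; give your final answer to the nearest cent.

€198.25

D_1 = 9.86568
D_2 = 12.04600
D_3 = 14.70816
D_4 = 17.95866
D_5 = 21.92753
Terminal value at year 5: TV = D_5×(1+g_2)/(r−g_2) = 22.32222/0.092 = 242.63287
P_0 = D_1/(1+r)^1 + D_2/(1+r)^2 + D_3/(1+r)^3 + D_4/(1+r)^4 + D_5/(1+r)^5 + TV/(1+r)^5
    = 8.88800 + 9.77680 + 10.75448 + 11.82993 + 13.01292 + 143.99080 = 198.25293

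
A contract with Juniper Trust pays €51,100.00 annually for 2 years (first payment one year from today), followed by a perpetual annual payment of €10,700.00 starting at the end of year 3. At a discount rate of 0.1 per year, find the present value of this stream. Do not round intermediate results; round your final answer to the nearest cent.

PV of 2-year annuity: €51,100.00 × [1 − (1+0.1)^−2] / 0.1 = 88685.95041
Perpetuity value at year 2: €10,700.00 / 0.1 = 107000.00000
PV of perpetuity: 107000.00000 / (1+0.1)^2 = 88429.75207
Total PV = 88685.95041 + 88429.75207 = 177115.70248

€177115.70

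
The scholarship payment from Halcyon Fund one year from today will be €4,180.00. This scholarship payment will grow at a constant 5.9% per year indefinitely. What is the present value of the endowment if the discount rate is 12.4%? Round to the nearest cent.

€64307.69

Growing perpetuity: P = D₁ / (r − g) = €4,180.0000 / (0.124 − 0.059) = €64,307.69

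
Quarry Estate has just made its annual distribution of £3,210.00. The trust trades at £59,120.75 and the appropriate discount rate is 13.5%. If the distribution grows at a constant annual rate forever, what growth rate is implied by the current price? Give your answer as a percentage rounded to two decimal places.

P = D₀(1+g)/(r−g) ⇒ P(r−g) = D₀(1+g) ⇒ g(P+D₀) = P·r − D₀
g = (P·r − D₀)/(P + D₀) = (£59,120.75×0.135 − £3,210.00) / (£59,120.75 + £3,210.00) = 0.076548

7.65%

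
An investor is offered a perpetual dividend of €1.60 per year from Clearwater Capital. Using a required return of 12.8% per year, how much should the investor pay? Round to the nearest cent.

Level perpetuity: PV = C / r = €1.60 / 0.128 = €12.50

€12.50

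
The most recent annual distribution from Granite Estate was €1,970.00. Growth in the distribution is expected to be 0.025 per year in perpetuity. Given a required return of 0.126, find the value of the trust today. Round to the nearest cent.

D₁ = D₀ × (1 + g) = €1,970.00 × 1.025 = €2,019.2500
Growing perpetuity: P = D₁ / (r − g) = €2,019.2500 / (0.126 − 0.025) = €19,992.57

€19992.57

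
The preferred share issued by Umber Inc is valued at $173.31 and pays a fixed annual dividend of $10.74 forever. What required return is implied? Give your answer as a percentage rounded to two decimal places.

6.20%

P = C/r ⇒ r = C/P = $10.74/$173.31 = 0.061970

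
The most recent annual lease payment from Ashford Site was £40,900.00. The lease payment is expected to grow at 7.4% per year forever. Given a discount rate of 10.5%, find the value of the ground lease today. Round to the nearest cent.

£1416987.10

D₁ = D₀ × (1 + g) = £40,900.00 × 1.074 = £43,926.6000
Growing perpetuity: P = D₁ / (r − g) = £43,926.6000 / (0.105 − 0.074) = £1,416,987.10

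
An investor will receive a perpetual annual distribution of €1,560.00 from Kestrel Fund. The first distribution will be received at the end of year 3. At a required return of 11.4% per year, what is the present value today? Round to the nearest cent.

Value at end of year 2: C / r = €1,560.00 / 0.114 = €13,684.2105
Discount to today: PV = €13,684.2105 / (1 + 0.114)^2 = €13,684.2105 / 1.240996 = €11,026.80

€11026.80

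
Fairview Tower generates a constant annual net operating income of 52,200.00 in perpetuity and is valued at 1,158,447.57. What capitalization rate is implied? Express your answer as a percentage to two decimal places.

P = C/r ⇒ r = C/P = 52,200.00/1,158,447.57 = 0.045060

4.51%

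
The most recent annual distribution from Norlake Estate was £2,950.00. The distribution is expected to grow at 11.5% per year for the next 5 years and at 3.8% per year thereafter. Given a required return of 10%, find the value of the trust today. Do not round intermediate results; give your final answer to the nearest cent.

£68213.71

D_1 = 3289.25000
D_2 = 3667.51375
D_3 = 4089.27783
D_4 = 4559.54478
D_5 = 5083.89243
Terminal value at year 5: TV = D_5×(1+g_2)/(r−g_2) = 5277.08034/0.062 = 85114.19910
P_0 = D_1/(1+r)^1 + D_2/(1+r)^2 + D_3/(1+r)^3 + D_4/(1+r)^4 + D_5/(1+r)^5 + TV/(1+r)^5
    = 2990.22727 + 3031.00310 + 3072.33496 + 3114.23044 + 3156.69722 + 52849.22112 = 68213.71410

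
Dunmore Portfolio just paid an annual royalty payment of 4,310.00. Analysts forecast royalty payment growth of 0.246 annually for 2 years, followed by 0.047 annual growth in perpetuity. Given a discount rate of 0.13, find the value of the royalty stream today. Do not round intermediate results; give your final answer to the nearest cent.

D_1 = 5370.26000
D_2 = 6691.34396
Terminal value at year 2: TV = D_2×(1+g_2)/(r−g_2) = 7005.83713/0.083 = 84407.67622
P_0 = D_1/(1+r)^1 + D_2/(1+r)^2 + TV/(1+r)^2
    = 4752.44248 + 5240.30383 + 66103.59168 = 76096.33799

76096.34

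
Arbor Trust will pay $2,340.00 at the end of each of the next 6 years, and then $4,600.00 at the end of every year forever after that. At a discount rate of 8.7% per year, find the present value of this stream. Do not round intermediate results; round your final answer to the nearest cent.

$42644.06

PV of 6-year annuity: $2,340.00 × [1 − (1+0.087)^−6] / 0.087 = 10591.60665
Perpetuity value at year 6: $4,600.00 / 0.087 = 52873.56322
PV of perpetuity: 52873.56322 / (1+0.087)^6 = 32052.45614
Total PV = 10591.60665 + 32052.45614 = 42644.06278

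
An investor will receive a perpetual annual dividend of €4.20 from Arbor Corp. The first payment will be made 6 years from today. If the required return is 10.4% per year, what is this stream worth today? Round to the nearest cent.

Value at end of year 5: C / r = €4.20 / 0.104 = €40.3846
Discount to today: PV = €40.3846 / (1 + 0.104)^5 = €40.3846 / 1.640006 = €24.62

€24.62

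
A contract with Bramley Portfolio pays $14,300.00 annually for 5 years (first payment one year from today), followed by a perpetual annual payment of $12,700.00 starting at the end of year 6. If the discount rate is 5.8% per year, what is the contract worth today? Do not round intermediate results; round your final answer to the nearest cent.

PV of 5-year annuity: $14,300.00 × [1 − (1+0.058)^−5] / 0.058 = 60565.95914
Perpetuity value at year 5: $12,700.00 / 0.058 = 218965.51724
PV of perpetuity: 218965.51724 / (1+0.058)^5 = 165176.16892
Total PV = 60565.95914 + 165176.16892 = 225742.12805

$225742.13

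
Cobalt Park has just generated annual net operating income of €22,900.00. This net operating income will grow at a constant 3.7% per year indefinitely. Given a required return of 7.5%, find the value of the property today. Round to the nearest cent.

D₁ = D₀ × (1 + g) = €22,900.00 × 1.037 = €23,747.3000
Growing perpetuity: P = D₁ / (r − g) = €23,747.3000 / (0.075 − 0.037) = €624,928.95

€624928.95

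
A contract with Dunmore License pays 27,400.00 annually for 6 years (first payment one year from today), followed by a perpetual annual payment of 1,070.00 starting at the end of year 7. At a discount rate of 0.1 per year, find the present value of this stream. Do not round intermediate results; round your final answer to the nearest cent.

125374.01

PV of 6-year annuity: 27,400.00 × [1 − (1+0.1)^−6] / 0.1 = 119334.14317
Perpetuity value at year 6: 1,070.00 / 0.1 = 10700.00000
PV of perpetuity: 10700.00000 / (1+0.1)^6 = 6039.87105
Total PV = 119334.14317 + 6039.87105 = 125374.01422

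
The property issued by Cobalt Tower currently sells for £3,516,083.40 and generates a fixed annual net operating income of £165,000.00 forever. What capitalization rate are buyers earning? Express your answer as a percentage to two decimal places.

4.69%

P = C/r ⇒ r = C/P = £165,000.00/£3,516,083.40 = 0.046927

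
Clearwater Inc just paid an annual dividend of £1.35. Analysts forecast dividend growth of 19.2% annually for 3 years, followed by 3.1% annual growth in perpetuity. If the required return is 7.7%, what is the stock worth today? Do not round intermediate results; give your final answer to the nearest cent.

£46.00

D_1 = 1.60920
D_2 = 1.91817
D_3 = 2.28645
Terminal value at year 3: TV = D_3×(1+g_2)/(r−g_2) = 2.35733/0.046 = 51.24640
P_0 = D_1/(1+r)^1 + D_2/(1+r)^2 + D_3/(1+r)^3 + TV/(1+r)^3
    = 1.49415 + 1.65369 + 1.83027 + 41.02195 = 46.00006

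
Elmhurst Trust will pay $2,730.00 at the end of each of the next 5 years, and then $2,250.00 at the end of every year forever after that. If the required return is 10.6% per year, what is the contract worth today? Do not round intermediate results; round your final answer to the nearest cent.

PV of 5-year annuity: $2,730.00 × [1 − (1+0.106)^−5] / 0.106 = 10192.15311
Perpetuity value at year 5: $2,250.00 / 0.106 = 21226.41509
PV of perpetuity: 21226.41509 / (1+0.106)^5 = 12826.28891
Total PV = 10192.15311 + 12826.28891 = 23018.44201

$23018.44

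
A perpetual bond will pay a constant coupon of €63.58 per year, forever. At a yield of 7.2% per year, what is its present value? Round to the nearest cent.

Level perpetuity: PV = C / r = €63.58 / 0.072 = €883.06

€883.06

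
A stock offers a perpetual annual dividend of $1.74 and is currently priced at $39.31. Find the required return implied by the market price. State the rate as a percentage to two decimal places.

P = C/r ⇒ r = C/P = $1.74/$39.31 = 0.044264

4.43%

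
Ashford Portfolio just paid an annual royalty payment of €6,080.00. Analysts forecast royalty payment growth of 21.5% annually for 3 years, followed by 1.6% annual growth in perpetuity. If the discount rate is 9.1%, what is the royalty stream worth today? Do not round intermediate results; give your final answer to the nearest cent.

€136469.57

D_1 = 7387.20000
D_2 = 8975.44800
D_3 = 10905.16932
Terminal value at year 3: TV = D_3×(1+g_2)/(r−g_2) = 11079.65203/0.075 = 147728.69372
P_0 = D_1/(1+r)^1 + D_2/(1+r)^2 + D_3/(1+r)^3 + TV/(1+r)^3
    = 6771.03575 + 7540.61268 + 8397.65757 + 113760.26783 = 136469.57382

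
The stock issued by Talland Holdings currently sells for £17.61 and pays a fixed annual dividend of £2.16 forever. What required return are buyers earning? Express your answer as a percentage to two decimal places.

12.27%

P = C/r ⇒ r = C/P = £2.16/£17.61 = 0.122658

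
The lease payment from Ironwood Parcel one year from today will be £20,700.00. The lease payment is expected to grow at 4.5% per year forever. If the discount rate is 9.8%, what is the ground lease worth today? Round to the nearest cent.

£390566.04

Growing perpetuity: P = D₁ / (r − g) = £20,700.0000 / (0.098 − 0.045) = £390,566.04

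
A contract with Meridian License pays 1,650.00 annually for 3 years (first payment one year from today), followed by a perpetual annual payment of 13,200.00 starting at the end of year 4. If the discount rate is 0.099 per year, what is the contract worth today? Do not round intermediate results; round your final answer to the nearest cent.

104559.55

PV of 3-year annuity: 1,650.00 × [1 − (1+0.099)^−3] / 0.099 = 4110.54046
Perpetuity value at year 3: 13,200.00 / 0.099 = 133333.33333
PV of perpetuity: 133333.33333 / (1+0.099)^3 = 100449.00966
Total PV = 4110.54046 + 100449.00966 = 104559.55012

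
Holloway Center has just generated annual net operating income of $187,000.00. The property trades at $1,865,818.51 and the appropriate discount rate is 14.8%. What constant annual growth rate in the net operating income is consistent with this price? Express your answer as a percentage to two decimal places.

4.34%

P = D₀(1+g)/(r−g) ⇒ P(r−g) = D₀(1+g) ⇒ g(P+D₀) = P·r − D₀
g = (P·r − D₀)/(P + D₀) = ($1,865,818.51×0.148 − $187,000.00) / ($1,865,818.51 + $187,000.00) = 0.043424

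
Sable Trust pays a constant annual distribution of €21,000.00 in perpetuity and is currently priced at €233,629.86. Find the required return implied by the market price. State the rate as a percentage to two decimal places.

8.99%

P = C/r ⇒ r = C/P = €21,000.00/€233,629.86 = 0.089886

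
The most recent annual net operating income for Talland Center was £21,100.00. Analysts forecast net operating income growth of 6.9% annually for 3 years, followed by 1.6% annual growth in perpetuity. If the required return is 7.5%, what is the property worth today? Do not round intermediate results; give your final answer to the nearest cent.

D_1 = 22555.90000
D_2 = 24112.25710
D_3 = 25776.00284
Terminal value at year 3: TV = D_3×(1+g_2)/(r−g_2) = 26188.41889/0.059 = 443871.50653
P_0 = D_1/(1+r)^1 + D_2/(1+r)^2 + D_3/(1+r)^3 + TV/(1+r)^3
    = 20982.23256 + 20865.12242 + 20748.66593 + 357299.06069 = 419895.08159

£419895.08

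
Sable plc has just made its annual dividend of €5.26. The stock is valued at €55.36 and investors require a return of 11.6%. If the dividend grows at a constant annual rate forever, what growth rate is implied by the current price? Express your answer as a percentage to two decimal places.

1.92%

P = D₀(1+g)/(r−g) ⇒ P(r−g) = D₀(1+g) ⇒ g(P+D₀) = P·r − D₀
g = (P·r − D₀)/(P + D₀) = (€55.36×0.116 − €5.26) / (€55.36 + €5.26) = 0.019165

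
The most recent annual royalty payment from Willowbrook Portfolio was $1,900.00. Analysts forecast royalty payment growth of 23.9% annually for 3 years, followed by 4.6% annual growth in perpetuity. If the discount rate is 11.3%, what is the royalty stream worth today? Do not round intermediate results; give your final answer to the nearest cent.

$48011.03

D_1 = 2354.10000
D_2 = 2916.72990
D_3 = 3613.82835
Terminal value at year 3: TV = D_3×(1+g_2)/(r−g_2) = 3780.06445/0.067 = 56418.87239
P_0 = D_1/(1+r)^1 + D_2/(1+r)^2 + D_3/(1+r)^3 + TV/(1+r)^3
    = 2115.09434 + 2354.53898 + 2621.09056 + 40920.30941 = 48011.03330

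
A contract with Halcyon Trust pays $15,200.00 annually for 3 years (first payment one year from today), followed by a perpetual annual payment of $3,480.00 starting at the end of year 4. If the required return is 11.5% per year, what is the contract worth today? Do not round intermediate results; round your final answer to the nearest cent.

$58653.97

PV of 3-year annuity: $15,200.00 × [1 − (1+0.115)^−3] / 0.115 = 36823.81467
Perpetuity value at year 3: $3,480.00 / 0.115 = 30260.86957
PV of perpetuity: 30260.86957 / (1+0.115)^3 = 21830.15410
Total PV = 36823.81467 + 21830.15410 = 58653.96877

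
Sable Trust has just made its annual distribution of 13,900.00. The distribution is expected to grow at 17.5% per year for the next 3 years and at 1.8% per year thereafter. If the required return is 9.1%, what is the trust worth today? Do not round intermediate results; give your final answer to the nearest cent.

D_1 = 16332.50000
D_2 = 19190.68750
D_3 = 22549.05781
Terminal value at year 3: TV = D_3×(1+g_2)/(r−g_2) = 22954.94085/0.073 = 314451.24456
P_0 = D_1/(1+r)^1 + D_2/(1+r)^2 + D_3/(1+r)^3 + TV/(1+r)^3
    = 14970.21082 + 16122.82100 + 17364.17477 + 242146.98513 = 290604.19171

290604.19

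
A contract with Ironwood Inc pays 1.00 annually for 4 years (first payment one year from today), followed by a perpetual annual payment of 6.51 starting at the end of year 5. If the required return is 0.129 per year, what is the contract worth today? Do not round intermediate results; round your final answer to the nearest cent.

34.04

PV of 4-year annuity: 1.00 × [1 − (1+0.129)^−4] / 0.129 = 2.98066
Perpetuity value at year 4: 6.51 / 0.129 = 50.46512
PV of perpetuity: 50.46512 / (1+0.129)^4 = 31.06101
Total PV = 2.98066 + 31.06101 = 34.04167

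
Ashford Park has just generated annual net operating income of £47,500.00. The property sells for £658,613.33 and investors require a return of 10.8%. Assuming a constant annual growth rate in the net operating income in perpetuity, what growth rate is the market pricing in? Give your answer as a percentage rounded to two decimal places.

P = D₀(1+g)/(r−g) ⇒ P(r−g) = D₀(1+g) ⇒ g(P+D₀) = P·r − D₀
g = (P·r − D₀)/(P + D₀) = (£658,613.33×0.108 − £47,500.00) / (£658,613.33 + £47,500.00) = 0.033465

3.35%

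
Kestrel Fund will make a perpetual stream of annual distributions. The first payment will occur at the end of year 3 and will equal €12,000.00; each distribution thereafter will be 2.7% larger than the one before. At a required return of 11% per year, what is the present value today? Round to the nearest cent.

Value at end of year 2: C₁ / (r − g) = €12,000.00 / (0.11 − 0.027) = €144,578.3133
Discount to today: PV = €144,578.3133 / (1 + 0.11)^2 = €144,578.3133 / 1.232100 = €117,343.00

€117343.00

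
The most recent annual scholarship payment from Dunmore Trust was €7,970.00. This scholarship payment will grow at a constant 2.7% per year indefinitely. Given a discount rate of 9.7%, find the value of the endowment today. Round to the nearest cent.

€116931.29

D₁ = D₀ × (1 + g) = €7,970.00 × 1.027 = €8,185.1900
Growing perpetuity: P = D₁ / (r − g) = €8,185.1900 / (0.097 − 0.027) = €116,931.29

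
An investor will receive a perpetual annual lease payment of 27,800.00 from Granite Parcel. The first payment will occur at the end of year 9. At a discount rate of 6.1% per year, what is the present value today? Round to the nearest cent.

Value at end of year 8: C / r = 27,800.00 / 0.061 = 455,737.7049
Discount to today: PV = 455,737.7049 / (1 + 0.061)^8 = 455,737.7049 / 1.605917 = 283,786.60

283786.60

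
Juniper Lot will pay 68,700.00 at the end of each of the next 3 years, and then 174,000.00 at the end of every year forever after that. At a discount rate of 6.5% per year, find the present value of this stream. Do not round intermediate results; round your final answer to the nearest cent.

PV of 3-year annuity: 68,700.00 × [1 − (1+0.065)^−3] / 0.065 = 181950.26759
Perpetuity value at year 3: 174,000.00 / 0.065 = 2676923.07692
PV of perpetuity: 2676923.07692 / (1+0.065)^3 = 2216088.33806
Total PV = 181950.26759 + 2216088.33806 = 2398038.60564

2398038.61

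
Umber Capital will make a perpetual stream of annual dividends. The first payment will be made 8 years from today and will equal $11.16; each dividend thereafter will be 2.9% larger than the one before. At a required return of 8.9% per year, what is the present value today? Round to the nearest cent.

$102.40

Value at end of year 7: C₁ / (r − g) = $11.16 / (0.089 − 0.029) = $186.0000
Discount to today: PV = $186.0000 / (1 + 0.089)^7 = $186.0000 / 1.816332 = $102.40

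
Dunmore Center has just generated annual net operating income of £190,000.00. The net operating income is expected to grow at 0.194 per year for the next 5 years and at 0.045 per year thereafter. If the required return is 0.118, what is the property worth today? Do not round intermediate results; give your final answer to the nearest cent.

£4941068.78

D_1 = 226860.00000
D_2 = 270870.84000
D_3 = 323419.78296
D_4 = 386163.22085
D_5 = 461078.88570
Terminal value at year 5: TV = D_5×(1+g_2)/(r−g_2) = 481827.43556/0.073 = 6600375.82954
P_0 = D_1/(1+r)^1 + D_2/(1+r)^2 + D_3/(1+r)^3 + D_4/(1+r)^4 + D_5/(1+r)^5 + TV/(1+r)^5
    = 202915.92129 + 216709.84796 + 231441.46553 + 247174.51685 + 263977.07793 + 3778849.95117 = 4941068.78073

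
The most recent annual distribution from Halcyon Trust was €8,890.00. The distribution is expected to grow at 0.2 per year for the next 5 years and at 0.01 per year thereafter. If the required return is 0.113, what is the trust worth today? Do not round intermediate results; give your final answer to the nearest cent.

€183029.35

D_1 = 10668.00000
D_2 = 12801.60000
D_3 = 15361.92000
D_4 = 18434.30400
D_5 = 22121.16480
Terminal value at year 5: TV = D_5×(1+g_2)/(r−g_2) = 22342.37645/0.103 = 216916.27619
P_0 = D_1/(1+r)^1 + D_2/(1+r)^2 + D_3/(1+r)^3 + D_4/(1+r)^4 + D_5/(1+r)^5 + TV/(1+r)^5
    = 9584.90566 + 10334.13009 + 11141.91924 + 12012.85093 + 12951.86084 + 127003.68396 = 183029.35072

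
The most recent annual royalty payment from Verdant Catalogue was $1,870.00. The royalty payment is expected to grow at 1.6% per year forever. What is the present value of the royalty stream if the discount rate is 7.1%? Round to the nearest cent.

D₁ = D₀ × (1 + g) = $1,870.00 × 1.016 = $1,899.9200
Growing perpetuity: P = D₁ / (r − g) = $1,899.9200 / (0.071 − 0.016) = $34,544.00

$34544.00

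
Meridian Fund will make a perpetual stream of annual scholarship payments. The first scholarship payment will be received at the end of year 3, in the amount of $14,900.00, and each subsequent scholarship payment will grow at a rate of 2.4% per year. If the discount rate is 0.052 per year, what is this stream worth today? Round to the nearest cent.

$480835.76

Value at end of year 2: C₁ / (r − g) = $14,900.00 / (0.052 − 0.024) = $532,142.8571
Discount to today: PV = $532,142.8571 / (1 + 0.052)^2 = $532,142.8571 / 1.106704 = $480,835.76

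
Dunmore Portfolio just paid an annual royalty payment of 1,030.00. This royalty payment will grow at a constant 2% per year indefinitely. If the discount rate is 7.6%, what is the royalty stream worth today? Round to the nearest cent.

D₁ = D₀ × (1 + g) = 1,030.00 × 1.02 = 1,050.6000
Growing perpetuity: P = D₁ / (r − g) = 1,050.6000 / (0.076 − 0.02) = 18,760.71

18760.71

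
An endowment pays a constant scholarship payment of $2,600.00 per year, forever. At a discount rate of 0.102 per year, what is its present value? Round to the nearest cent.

Level perpetuity: PV = C / r = $2,600.00 / 0.102 = $25,490.20

$25490.20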